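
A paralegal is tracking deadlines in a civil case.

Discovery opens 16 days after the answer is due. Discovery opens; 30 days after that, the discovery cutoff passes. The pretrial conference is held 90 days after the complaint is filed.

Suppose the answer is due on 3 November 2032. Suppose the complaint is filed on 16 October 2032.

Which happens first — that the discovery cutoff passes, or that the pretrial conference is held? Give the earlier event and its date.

The discovery cutoff passes — 19 December 2032

The answer is due: Nov 3, 2032.
Discovery opens: Nov 3, 2032 + 16 days = Nov 19, 2032.
The discovery cutoff passes: Nov 19, 2032 + 30 days = Dec 19, 2032.
The complaint is filed: Oct 16, 2032.
The pretrial conference is held: Oct 16, 2032 + 90 days = Jan 14, 2033.
Comparing: the discovery cutoff passes on Dec 19, 2032 vs the pretrial conference is held on Jan 14, 2033. Earlier: the discovery cutoff passes.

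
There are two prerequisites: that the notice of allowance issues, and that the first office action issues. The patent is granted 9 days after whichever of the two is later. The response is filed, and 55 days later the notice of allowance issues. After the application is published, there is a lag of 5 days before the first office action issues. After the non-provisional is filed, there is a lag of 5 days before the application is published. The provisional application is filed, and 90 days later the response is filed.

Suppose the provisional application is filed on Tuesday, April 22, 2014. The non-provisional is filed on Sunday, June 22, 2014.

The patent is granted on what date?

Tuesday, September 23, 2014

The provisional application is filed: Apr 22, 2014.
The response is filed: Apr 22, 2014 + 90 days = Jul 21, 2014.
The notice of allowance issues: Jul 21, 2014 + 55 days = Sep 14, 2014.
The non-provisional is filed: Jun 22, 2014.
The application is published: Jun 22, 2014 + 5 days = Jun 27, 2014.
The first office action issues: Jun 27, 2014 + 5 days = Jul 2, 2014.
Both prerequisites met — the notice of allowance issues (Sep 14, 2014), the first office action issues (Jul 2, 2014); the later is Sep 14, 2014.
The patent is granted: Sep 14, 2014 + 9 days = Sep 23, 2014.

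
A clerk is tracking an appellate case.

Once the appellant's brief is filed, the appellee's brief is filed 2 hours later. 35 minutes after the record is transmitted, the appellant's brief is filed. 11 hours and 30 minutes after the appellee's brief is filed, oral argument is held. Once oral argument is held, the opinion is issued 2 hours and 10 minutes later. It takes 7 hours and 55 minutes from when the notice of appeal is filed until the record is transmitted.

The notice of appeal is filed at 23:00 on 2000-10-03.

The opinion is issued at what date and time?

23:10 on 2000-10-04

The notice of appeal is filed: 23:00 Oct 3, 2000.
The record is transmitted: 23:00 Oct 3, 2000 + 7h55m = 06:55 Oct 4, 2000.
The appellant's brief is filed: 06:55 Oct 4, 2000 + 35m = 07:30 Oct 4, 2000.
The appellee's brief is filed: 07:30 Oct 4, 2000 + 2h = 09:30 Oct 4, 2000.
Oral argument is held: 09:30 Oct 4, 2000 + 11h30m = 21:00 Oct 4, 2000.
The opinion is issued: 21:00 Oct 4, 2000 + 2h10m = 23:10 Oct 4, 2000.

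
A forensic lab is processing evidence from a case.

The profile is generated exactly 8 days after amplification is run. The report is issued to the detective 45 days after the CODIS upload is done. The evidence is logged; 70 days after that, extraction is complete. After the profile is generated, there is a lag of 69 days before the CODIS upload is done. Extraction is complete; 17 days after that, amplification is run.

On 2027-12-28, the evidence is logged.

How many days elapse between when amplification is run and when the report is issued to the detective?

122 days

Causal path: amplification is run → the profile is generated → the CODIS upload is done → the report is issued to the detective.
Total delay along the path: 8 + 69 + 45 = 122 days.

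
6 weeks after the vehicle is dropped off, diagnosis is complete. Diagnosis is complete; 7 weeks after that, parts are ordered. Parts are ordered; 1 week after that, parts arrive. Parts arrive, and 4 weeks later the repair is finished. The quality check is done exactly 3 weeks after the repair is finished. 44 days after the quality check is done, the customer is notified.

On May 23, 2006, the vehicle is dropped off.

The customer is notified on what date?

Nov 30, 2006

The vehicle is dropped off: May 23, 2006.
Diagnosis is complete: May 23, 2006 + 6 weeks = Jul 4, 2006.
Parts are ordered: Jul 4, 2006 + 7 weeks = Aug 22, 2006.
Parts arrive: Aug 22, 2006 + 1 week = Aug 29, 2006.
The repair is finished: Aug 29, 2006 + 4 weeks = Sep 26, 2006.
The quality check is done: Sep 26, 2006 + 3 weeks = Oct 17, 2006.
The customer is notified: Oct 17, 2006 + 44 days = Nov 30, 2006.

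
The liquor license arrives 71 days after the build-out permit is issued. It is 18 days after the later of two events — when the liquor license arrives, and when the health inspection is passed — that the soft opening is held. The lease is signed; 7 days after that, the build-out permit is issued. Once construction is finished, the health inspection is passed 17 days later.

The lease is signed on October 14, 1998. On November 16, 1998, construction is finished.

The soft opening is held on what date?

The lease is signed: Oct 14, 1998.
The build-out permit is issued: Oct 14, 1998 + 7 days = Oct 21, 1998.
The liquor license arrives: Oct 21, 1998 + 71 days = Dec 31, 1998.
Construction is finished: Nov 16, 1998.
The health inspection is passed: Nov 16, 1998 + 17 days = Dec 3, 1998.
Both prerequisites met — the liquor license arrives (Dec 31, 1998), the health inspection is passed (Dec 3, 1998); the later is Dec 31, 1998.
The soft opening is held: Dec 31, 1998 + 18 days = Jan 18, 1999.

January 18, 1999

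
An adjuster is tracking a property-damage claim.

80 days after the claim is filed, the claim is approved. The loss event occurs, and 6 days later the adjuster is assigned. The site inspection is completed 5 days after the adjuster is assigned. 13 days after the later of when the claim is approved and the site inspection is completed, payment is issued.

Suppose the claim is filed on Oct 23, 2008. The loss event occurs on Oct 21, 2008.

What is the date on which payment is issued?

Jan 24, 2009

The claim is filed: Oct 23, 2008.
The claim is approved: Oct 23, 2008 + 80 days = Jan 11, 2009.
The loss event occurs: Oct 21, 2008.
The adjuster is assigned: Oct 21, 2008 + 6 days = Oct 27, 2008.
The site inspection is completed: Oct 27, 2008 + 5 days = Nov 1, 2008.
Both prerequisites met — the claim is approved (Jan 11, 2009), the site inspection is completed (Nov 1, 2008); the later is Jan 11, 2009.
Payment is issued: Jan 11, 2009 + 13 days = Jan 24, 2009.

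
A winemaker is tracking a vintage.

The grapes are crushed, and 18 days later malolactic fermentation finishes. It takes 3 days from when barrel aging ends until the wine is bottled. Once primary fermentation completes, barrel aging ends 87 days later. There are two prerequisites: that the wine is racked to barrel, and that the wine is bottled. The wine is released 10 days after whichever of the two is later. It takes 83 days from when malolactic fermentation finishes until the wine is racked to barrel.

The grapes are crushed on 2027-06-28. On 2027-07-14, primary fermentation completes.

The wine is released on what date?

The grapes are crushed: Jun 28, 2027.
Malolactic fermentation finishes: Jun 28, 2027 + 18 days = Jul 16, 2027.
The wine is racked to barrel: Jul 16, 2027 + 83 days = Oct 7, 2027.
Primary fermentation completes: Jul 14, 2027.
Barrel aging ends: Jul 14, 2027 + 87 days = Oct 9, 2027.
The wine is bottled: Oct 9, 2027 + 3 days = Oct 12, 2027.
Both prerequisites met — the wine is racked to barrel (Oct 7, 2027), the wine is bottled (Oct 12, 2027); the later is Oct 12, 2027.
The wine is released: Oct 12, 2027 + 10 days = Oct 22, 2027.

2027-10-22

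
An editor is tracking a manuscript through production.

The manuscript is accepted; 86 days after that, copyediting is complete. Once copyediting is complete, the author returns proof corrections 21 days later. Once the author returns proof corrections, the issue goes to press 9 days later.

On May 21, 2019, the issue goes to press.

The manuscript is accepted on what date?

Jan 25, 2019

The issue goes to press: May 21, 2019.
The author returns proof corrections: May 21, 2019 − 9 days = May 12, 2019.
Copyediting is complete: May 12, 2019 − 21 days = Apr 21, 2019.
The manuscript is accepted: Apr 21, 2019 − 86 days = Jan 25, 2019.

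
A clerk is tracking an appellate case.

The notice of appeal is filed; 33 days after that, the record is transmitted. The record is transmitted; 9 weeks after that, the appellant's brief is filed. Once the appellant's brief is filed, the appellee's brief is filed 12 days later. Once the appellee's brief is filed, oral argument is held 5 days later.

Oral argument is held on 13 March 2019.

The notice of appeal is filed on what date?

20 November 2018

Oral argument is held: Mar 13, 2019.
The appellee's brief is filed: Mar 13, 2019 − 5 days = Mar 8, 2019.
The appellant's brief is filed: Mar 8, 2019 − 12 days = Feb 24, 2019.
The record is transmitted: Feb 24, 2019 − 9 weeks = Dec 23, 2018.
The notice of appeal is filed: Dec 23, 2018 − 33 days = Nov 20, 2018.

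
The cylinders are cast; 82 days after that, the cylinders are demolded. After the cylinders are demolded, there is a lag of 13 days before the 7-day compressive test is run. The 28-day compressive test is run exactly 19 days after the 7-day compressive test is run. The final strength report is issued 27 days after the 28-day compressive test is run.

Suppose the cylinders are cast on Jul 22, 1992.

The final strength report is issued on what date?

Dec 10, 1992

The cylinders are cast: Jul 22, 1992.
The cylinders are demolded: Jul 22, 1992 + 82 days = Oct 12, 1992.
The 7-day compressive test is run: Oct 12, 1992 + 13 days = Oct 25, 1992.
The 28-day compressive test is run: Oct 25, 1992 + 19 days = Nov 13, 1992.
The final strength report is issued: Nov 13, 1992 + 27 days = Dec 10, 1992.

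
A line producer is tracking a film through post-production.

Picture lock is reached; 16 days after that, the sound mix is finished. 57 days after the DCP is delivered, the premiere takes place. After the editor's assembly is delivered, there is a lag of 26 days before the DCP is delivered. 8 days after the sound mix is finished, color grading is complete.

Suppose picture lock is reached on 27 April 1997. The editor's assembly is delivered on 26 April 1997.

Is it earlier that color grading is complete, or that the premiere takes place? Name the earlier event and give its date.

Color grading is complete — 21 May 1997

Picture lock is reached: Apr 27, 1997.
The sound mix is finished: Apr 27, 1997 + 16 days = May 13, 1997.
Color grading is complete: May 13, 1997 + 8 days = May 21, 1997.
The editor's assembly is delivered: Apr 26, 1997.
The DCP is delivered: Apr 26, 1997 + 26 days = May 22, 1997.
The premiere takes place: May 22, 1997 + 57 days = Jul 18, 1997.
Comparing: color grading is complete on May 21, 1997 vs the premiere takes place on Jul 18, 1997. Earlier: color grading is complete.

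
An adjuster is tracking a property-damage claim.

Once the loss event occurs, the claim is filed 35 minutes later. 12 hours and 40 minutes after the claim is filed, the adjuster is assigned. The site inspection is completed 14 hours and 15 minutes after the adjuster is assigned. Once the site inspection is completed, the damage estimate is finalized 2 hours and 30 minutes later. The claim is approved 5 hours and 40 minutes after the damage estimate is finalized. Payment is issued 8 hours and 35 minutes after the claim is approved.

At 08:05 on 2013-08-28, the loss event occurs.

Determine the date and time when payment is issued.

04:20 on 2013-08-30

The loss event occurs: 08:05 Aug 28, 2013.
The claim is filed: 08:05 Aug 28, 2013 + 35m = 08:40 Aug 28, 2013.
The adjuster is assigned: 08:40 Aug 28, 2013 + 12h40m = 21:20 Aug 28, 2013.
The site inspection is completed: 21:20 Aug 28, 2013 + 14h15m = 11:35 Aug 29, 2013.
The damage estimate is finalized: 11:35 Aug 29, 2013 + 2h30m = 14:05 Aug 29, 2013.
The claim is approved: 14:05 Aug 29, 2013 + 5h40m = 19:45 Aug 29, 2013.
Payment is issued: 19:45 Aug 29, 2013 + 8h35m = 04:20 Aug 30, 2013.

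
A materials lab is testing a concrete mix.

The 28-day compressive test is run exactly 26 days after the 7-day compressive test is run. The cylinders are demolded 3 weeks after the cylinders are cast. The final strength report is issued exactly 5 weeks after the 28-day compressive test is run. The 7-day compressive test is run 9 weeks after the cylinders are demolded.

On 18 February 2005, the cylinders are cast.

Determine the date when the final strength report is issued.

The cylinders are cast: Feb 18, 2005.
The cylinders are demolded: Feb 18, 2005 + 3 weeks = Mar 11, 2005.
The 7-day compressive test is run: Mar 11, 2005 + 9 weeks = May 13, 2005.
The 28-day compressive test is run: May 13, 2005 + 26 days = Jun 8, 2005.
The final strength report is issued: Jun 8, 2005 + 5 weeks = Jul 13, 2005.

13 July 2005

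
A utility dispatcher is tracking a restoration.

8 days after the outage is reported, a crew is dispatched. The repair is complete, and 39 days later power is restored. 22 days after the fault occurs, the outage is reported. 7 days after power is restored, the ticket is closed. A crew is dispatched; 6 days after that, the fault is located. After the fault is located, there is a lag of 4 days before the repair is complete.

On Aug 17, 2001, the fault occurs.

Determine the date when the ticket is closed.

The fault occurs: Aug 17, 2001.
The outage is reported: Aug 17, 2001 + 22 days = Sep 8, 2001.
A crew is dispatched: Sep 8, 2001 + 8 days = Sep 16, 2001.
The fault is located: Sep 16, 2001 + 6 days = Sep 22, 2001.
The repair is complete: Sep 22, 2001 + 4 days = Sep 26, 2001.
Power is restored: Sep 26, 2001 + 39 days = Nov 4, 2001.
The ticket is closed: Nov 4, 2001 + 7 days = Nov 11, 2001.

Nov 11, 2001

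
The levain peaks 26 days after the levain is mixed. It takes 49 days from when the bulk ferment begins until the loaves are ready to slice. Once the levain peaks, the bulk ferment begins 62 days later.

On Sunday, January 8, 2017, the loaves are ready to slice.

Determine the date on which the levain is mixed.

The loaves are ready to slice: Jan 8, 2017.
The bulk ferment begins: Jan 8, 2017 − 49 days = Nov 20, 2016.
The levain peaks: Nov 20, 2016 − 62 days = Sep 19, 2016.
The levain is mixed: Sep 19, 2016 − 26 days = Aug 24, 2016.

Wednesday, August 24, 2016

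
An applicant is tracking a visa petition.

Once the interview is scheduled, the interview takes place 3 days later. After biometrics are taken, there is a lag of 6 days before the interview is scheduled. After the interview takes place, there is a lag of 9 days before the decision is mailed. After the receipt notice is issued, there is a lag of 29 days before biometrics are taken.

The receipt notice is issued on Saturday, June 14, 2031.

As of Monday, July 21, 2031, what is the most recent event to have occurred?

The receipt notice is issued: Jun 14, 2031.
Biometrics are taken: Jun 14, 2031 + 29 days = Jul 13, 2031.
The interview is scheduled: Jul 13, 2031 + 6 days = Jul 19, 2031.
The interview takes place: Jul 19, 2031 + 3 days = Jul 22, 2031.
The decision is mailed: Jul 22, 2031 + 9 days = Jul 31, 2031.
Jul 21, 2031 falls between when the interview is scheduled (Jul 19, 2031) and when the interview takes place (Jul 22, 2031).

The interview is scheduled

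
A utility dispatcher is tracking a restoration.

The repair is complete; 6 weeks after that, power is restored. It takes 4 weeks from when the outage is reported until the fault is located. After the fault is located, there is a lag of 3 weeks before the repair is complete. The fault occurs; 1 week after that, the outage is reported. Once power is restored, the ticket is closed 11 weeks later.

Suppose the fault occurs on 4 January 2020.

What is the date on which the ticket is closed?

27 June 2020

The fault occurs: Jan 4, 2020.
The outage is reported: Jan 4, 2020 + 1 week = Jan 11, 2020.
The fault is located: Jan 11, 2020 + 4 weeks = Feb 8, 2020.
The repair is complete: Feb 8, 2020 + 3 weeks = Feb 29, 2020.
Power is restored: Feb 29, 2020 + 6 weeks = Apr 11, 2020.
The ticket is closed: Apr 11, 2020 + 11 weeks = Jun 27, 2020.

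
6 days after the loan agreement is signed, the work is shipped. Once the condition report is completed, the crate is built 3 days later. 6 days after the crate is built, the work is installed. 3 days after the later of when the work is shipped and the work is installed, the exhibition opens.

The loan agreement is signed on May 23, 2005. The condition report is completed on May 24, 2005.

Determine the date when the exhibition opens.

Jun 5, 2005

The loan agreement is signed: May 23, 2005.
The work is shipped: May 23, 2005 + 6 days = May 29, 2005.
The condition report is completed: May 24, 2005.
The crate is built: May 24, 2005 + 3 days = May 27, 2005.
The work is installed: May 27, 2005 + 6 days = Jun 2, 2005.
Both prerequisites met — the work is shipped (May 29, 2005), the work is installed (Jun 2, 2005); the later is Jun 2, 2005.
The exhibition opens: Jun 2, 2005 + 3 days = Jun 5, 2005.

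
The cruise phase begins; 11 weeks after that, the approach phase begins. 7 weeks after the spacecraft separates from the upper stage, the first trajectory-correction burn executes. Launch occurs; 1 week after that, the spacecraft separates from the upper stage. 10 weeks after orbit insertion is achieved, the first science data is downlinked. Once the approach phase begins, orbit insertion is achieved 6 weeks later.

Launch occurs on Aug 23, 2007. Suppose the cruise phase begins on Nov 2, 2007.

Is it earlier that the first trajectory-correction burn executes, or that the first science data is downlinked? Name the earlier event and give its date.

Launch occurs: Aug 23, 2007.
The spacecraft separates from the upper stage: Aug 23, 2007 + 1 week = Aug 30, 2007.
The first trajectory-correction burn executes: Aug 30, 2007 + 7 weeks = Oct 18, 2007.
The cruise phase begins: Nov 2, 2007.
The approach phase begins: Nov 2, 2007 + 11 weeks = Jan 18, 2008.
Orbit insertion is achieved: Jan 18, 2008 + 6 weeks = Feb 29, 2008.
The first science data is downlinked: Feb 29, 2008 + 10 weeks = May 9, 2008.
Comparing: the first trajectory-correction burn executes on Oct 18, 2007 vs the first science data is downlinked on May 9, 2008. Earlier: the first trajectory-correction burn executes.

The first trajectory-correction burn executes — Oct 18, 2007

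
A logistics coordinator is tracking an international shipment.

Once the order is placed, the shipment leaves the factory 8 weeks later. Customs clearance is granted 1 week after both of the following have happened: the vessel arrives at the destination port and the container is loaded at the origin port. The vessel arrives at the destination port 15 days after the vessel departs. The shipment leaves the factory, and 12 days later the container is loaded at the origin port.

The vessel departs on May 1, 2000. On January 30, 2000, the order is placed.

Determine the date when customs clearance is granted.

May 23, 2000

The vessel departs: May 1, 2000.
The vessel arrives at the destination port: May 1, 2000 + 15 days = May 16, 2000.
The order is placed: Jan 30, 2000.
The shipment leaves the factory: Jan 30, 2000 + 8 weeks = Mar 26, 2000.
The container is loaded at the origin port: Mar 26, 2000 + 12 days = Apr 7, 2000.
Both prerequisites met — the vessel arrives at the destination port (May 16, 2000), the container is loaded at the origin port (Apr 7, 2000); the later is May 16, 2000.
Customs clearance is granted: May 16, 2000 + 1 week = May 23, 2000.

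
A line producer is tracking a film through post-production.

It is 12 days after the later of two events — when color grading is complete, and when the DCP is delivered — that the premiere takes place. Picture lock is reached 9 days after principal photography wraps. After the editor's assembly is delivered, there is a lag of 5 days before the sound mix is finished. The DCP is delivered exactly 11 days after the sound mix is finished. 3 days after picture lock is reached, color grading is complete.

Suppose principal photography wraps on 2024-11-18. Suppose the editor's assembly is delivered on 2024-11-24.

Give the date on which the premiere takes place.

Principal photography wraps: Nov 18, 2024.
Picture lock is reached: Nov 18, 2024 + 9 days = Nov 27, 2024.
Color grading is complete: Nov 27, 2024 + 3 days = Nov 30, 2024.
The editor's assembly is delivered: Nov 24, 2024.
The sound mix is finished: Nov 24, 2024 + 5 days = Nov 29, 2024.
The DCP is delivered: Nov 29, 2024 + 11 days = Dec 10, 2024.
Both prerequisites met — color grading is complete (Nov 30, 2024), the DCP is delivered (Dec 10, 2024); the later is Dec 10, 2024.
The premiere takes place: Dec 10, 2024 + 12 days = Dec 22, 2024.

2024-12-22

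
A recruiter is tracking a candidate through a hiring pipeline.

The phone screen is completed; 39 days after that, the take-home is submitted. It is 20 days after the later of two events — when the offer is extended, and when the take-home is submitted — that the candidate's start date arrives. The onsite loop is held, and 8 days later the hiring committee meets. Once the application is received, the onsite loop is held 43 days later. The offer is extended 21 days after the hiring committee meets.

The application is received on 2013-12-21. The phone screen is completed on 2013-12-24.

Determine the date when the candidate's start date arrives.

2014-03-23

The application is received: Dec 21, 2013.
The onsite loop is held: Dec 21, 2013 + 43 days = Feb 2, 2014.
The hiring committee meets: Feb 2, 2014 + 8 days = Feb 10, 2014.
The offer is extended: Feb 10, 2014 + 21 days = Mar 3, 2014.
The phone screen is completed: Dec 24, 2013.
The take-home is submitted: Dec 24, 2013 + 39 days = Feb 1, 2014.
Both prerequisites met — the offer is extended (Mar 3, 2014), the take-home is submitted (Feb 1, 2014); the later is Mar 3, 2014.
The candidate's start date arrives: Mar 3, 2014 + 20 days = Mar 23, 2014.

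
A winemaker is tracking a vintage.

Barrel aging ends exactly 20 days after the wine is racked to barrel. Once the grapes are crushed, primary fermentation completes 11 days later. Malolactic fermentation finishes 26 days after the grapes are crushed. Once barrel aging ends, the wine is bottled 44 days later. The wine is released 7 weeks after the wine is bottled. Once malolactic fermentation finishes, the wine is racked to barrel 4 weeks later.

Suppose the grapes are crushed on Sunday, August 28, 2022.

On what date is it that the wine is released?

Saturday, February 11, 2023

The grapes are crushed: Aug 28, 2022.
Malolactic fermentation finishes: Aug 28, 2022 + 26 days = Sep 23, 2022.
The wine is racked to barrel: Sep 23, 2022 + 4 weeks = Oct 21, 2022.
Barrel aging ends: Oct 21, 2022 + 20 days = Nov 10, 2022.
The wine is bottled: Nov 10, 2022 + 44 days = Dec 24, 2022.
The wine is released: Dec 24, 2022 + 7 weeks = Feb 11, 2023.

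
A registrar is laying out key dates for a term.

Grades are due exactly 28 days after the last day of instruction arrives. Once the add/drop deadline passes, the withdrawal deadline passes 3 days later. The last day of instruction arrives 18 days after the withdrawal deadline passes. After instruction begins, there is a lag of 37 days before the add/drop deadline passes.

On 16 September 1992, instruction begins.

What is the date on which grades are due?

11 December 1992

Instruction begins: Sep 16, 1992.
The add/drop deadline passes: Sep 16, 1992 + 37 days = Oct 23, 1992.
The withdrawal deadline passes: Oct 23, 1992 + 3 days = Oct 26, 1992.
The last day of instruction arrives: Oct 26, 1992 + 18 days = Nov 13, 1992.
Grades are due: Nov 13, 1992 + 28 days = Dec 11, 1992.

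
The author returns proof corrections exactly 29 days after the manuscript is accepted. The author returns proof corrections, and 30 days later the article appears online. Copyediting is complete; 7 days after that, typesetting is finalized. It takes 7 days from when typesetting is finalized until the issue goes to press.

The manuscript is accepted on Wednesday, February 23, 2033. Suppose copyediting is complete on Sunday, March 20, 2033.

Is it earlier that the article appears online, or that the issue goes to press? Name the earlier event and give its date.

The manuscript is accepted: Feb 23, 2033.
The author returns proof corrections: Feb 23, 2033 + 29 days = Mar 24, 2033.
The article appears online: Mar 24, 2033 + 30 days = Apr 23, 2033.
Copyediting is complete: Mar 20, 2033.
Typesetting is finalized: Mar 20, 2033 + 7 days = Mar 27, 2033.
The issue goes to press: Mar 27, 2033 + 7 days = Apr 3, 2033.
Comparing: the article appears online on Apr 23, 2033 vs the issue goes to press on Apr 3, 2033. Earlier: the issue goes to press.

The issue goes to press — Sunday, April 3, 2033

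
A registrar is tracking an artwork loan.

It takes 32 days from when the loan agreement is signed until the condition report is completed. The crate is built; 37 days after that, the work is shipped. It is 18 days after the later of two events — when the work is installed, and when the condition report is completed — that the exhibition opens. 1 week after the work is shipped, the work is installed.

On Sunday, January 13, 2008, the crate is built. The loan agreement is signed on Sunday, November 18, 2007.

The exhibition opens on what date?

Saturday, March 15, 2008

The crate is built: Jan 13, 2008.
The work is shipped: Jan 13, 2008 + 37 days = Feb 19, 2008.
The work is installed: Feb 19, 2008 + 1 week = Feb 26, 2008.
The loan agreement is signed: Nov 18, 2007.
The condition report is completed: Nov 18, 2007 + 32 days = Dec 20, 2007.
Both prerequisites met — the work is installed (Feb 26, 2008), the condition report is completed (Dec 20, 2007); the later is Feb 26, 2008.
The exhibition opens: Feb 26, 2008 + 18 days = Mar 15, 2008.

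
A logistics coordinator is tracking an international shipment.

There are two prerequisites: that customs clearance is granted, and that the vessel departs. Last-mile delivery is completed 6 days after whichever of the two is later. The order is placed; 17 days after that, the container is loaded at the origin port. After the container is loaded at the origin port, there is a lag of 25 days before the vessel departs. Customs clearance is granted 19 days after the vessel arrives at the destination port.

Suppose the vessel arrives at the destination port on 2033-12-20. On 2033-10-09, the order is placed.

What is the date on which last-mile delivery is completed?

2034-01-14

The vessel arrives at the destination port: Dec 20, 2033.
Customs clearance is granted: Dec 20, 2033 + 19 days = Jan 8, 2034.
The order is placed: Oct 9, 2033.
The container is loaded at the origin port: Oct 9, 2033 + 17 days = Oct 26, 2033.
The vessel departs: Oct 26, 2033 + 25 days = Nov 20, 2033.
Both prerequisites met — customs clearance is granted (Jan 8, 2034), the vessel departs (Nov 20, 2033); the later is Jan 8, 2034.
Last-mile delivery is completed: Jan 8, 2034 + 6 days = Jan 14, 2034.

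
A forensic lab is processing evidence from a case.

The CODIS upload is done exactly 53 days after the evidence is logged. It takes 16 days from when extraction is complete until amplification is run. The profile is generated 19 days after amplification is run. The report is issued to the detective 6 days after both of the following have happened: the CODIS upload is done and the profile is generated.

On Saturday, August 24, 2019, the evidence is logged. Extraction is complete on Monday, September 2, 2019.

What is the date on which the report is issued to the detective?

Tuesday, October 22, 2019

The evidence is logged: Aug 24, 2019.
The CODIS upload is done: Aug 24, 2019 + 53 days = Oct 16, 2019.
Extraction is complete: Sep 2, 2019.
Amplification is run: Sep 2, 2019 + 16 days = Sep 18, 2019.
The profile is generated: Sep 18, 2019 + 19 days = Oct 7, 2019.
Both prerequisites met — the CODIS upload is done (Oct 16, 2019), the profile is generated (Oct 7, 2019); the later is Oct 16, 2019.
The report is issued to the detective: Oct 16, 2019 + 6 days = Oct 22, 2019.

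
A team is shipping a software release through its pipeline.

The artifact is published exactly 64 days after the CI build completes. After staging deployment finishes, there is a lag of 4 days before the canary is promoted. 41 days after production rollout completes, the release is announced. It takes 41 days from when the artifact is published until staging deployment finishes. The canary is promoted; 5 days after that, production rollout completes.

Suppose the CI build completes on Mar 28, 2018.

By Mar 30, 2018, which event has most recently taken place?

The CI build completes: Mar 28, 2018.
The artifact is published: Mar 28, 2018 + 64 days = May 31, 2018.
Staging deployment finishes: May 31, 2018 + 41 days = Jul 11, 2018.
The canary is promoted: Jul 11, 2018 + 4 days = Jul 15, 2018.
Production rollout completes: Jul 15, 2018 + 5 days = Jul 20, 2018.
The release is announced: Jul 20, 2018 + 41 days = Aug 30, 2018.
Mar 30, 2018 falls between when the CI build completes (Mar 28, 2018) and when the artifact is published (May 31, 2018).

The CI build completes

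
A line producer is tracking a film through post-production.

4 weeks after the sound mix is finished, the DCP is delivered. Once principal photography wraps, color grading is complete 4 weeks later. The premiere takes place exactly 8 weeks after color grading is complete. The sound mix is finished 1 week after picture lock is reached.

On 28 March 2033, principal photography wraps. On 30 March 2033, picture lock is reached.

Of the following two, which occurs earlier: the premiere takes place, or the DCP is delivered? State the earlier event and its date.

Principal photography wraps: Mar 28, 2033.
Color grading is complete: Mar 28, 2033 + 4 weeks = Apr 25, 2033.
The premiere takes place: Apr 25, 2033 + 8 weeks = Jun 20, 2033.
Picture lock is reached: Mar 30, 2033.
The sound mix is finished: Mar 30, 2033 + 1 week = Apr 6, 2033.
The DCP is delivered: Apr 6, 2033 + 4 weeks = May 4, 2033.
Comparing: the premiere takes place on Jun 20, 2033 vs the DCP is delivered on May 4, 2033. Earlier: the DCP is delivered.

The DCP is delivered — 4 May 2033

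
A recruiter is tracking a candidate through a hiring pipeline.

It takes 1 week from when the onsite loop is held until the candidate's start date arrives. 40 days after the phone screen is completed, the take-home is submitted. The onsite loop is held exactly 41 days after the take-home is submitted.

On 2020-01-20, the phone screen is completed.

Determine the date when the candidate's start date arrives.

The phone screen is completed: Jan 20, 2020.
The take-home is submitted: Jan 20, 2020 + 40 days = Feb 29, 2020.
The onsite loop is held: Feb 29, 2020 + 41 days = Apr 10, 2020.
The candidate's start date arrives: Apr 10, 2020 + 1 week = Apr 17, 2020.

2020-04-17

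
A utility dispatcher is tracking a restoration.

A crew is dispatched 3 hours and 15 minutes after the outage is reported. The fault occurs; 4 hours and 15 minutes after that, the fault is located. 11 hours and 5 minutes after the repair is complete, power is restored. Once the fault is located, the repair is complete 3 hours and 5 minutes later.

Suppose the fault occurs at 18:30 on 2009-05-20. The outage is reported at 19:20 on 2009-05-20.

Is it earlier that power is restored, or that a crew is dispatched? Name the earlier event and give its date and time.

A crew is dispatched — 22:35 on 2009-05-20

The fault occurs: 18:30 May 20, 2009.
The fault is located: 18:30 May 20, 2009 + 4h15m = 22:45 May 20, 2009.
The repair is complete: 22:45 May 20, 2009 + 3h05m = 01:50 May 21, 2009.
Power is restored: 01:50 May 21, 2009 + 11h05m = 12:55 May 21, 2009.
The outage is reported: 19:20 May 20, 2009.
A crew is dispatched: 19:20 May 20, 2009 + 3h15m = 22:35 May 20, 2009.
Comparing: power is restored at 12:55 May 21, 2009 vs a crew is dispatched at 22:35 May 20, 2009. Earlier: a crew is dispatched.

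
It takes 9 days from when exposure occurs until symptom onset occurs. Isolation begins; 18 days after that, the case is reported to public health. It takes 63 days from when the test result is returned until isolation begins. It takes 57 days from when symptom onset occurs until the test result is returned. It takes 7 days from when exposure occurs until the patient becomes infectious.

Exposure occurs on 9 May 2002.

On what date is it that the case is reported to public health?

3 October 2002

Exposure occurs: May 9, 2002.
Symptom onset occurs: May 9, 2002 + 9 days = May 18, 2002.
The test result is returned: May 18, 2002 + 57 days = Jul 14, 2002.
Isolation begins: Jul 14, 2002 + 63 days = Sep 15, 2002.
The case is reported to public health: Sep 15, 2002 + 18 days = Oct 3, 2002.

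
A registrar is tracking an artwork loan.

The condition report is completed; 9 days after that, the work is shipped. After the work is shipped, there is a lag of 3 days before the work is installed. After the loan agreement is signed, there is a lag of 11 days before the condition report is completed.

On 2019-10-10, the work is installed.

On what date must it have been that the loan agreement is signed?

2019-09-17

The work is installed: Oct 10, 2019.
The work is shipped: Oct 10, 2019 − 3 days = Oct 7, 2019.
The condition report is completed: Oct 7, 2019 − 9 days = Sep 28, 2019.
The loan agreement is signed: Sep 28, 2019 − 11 days = Sep 17, 2019.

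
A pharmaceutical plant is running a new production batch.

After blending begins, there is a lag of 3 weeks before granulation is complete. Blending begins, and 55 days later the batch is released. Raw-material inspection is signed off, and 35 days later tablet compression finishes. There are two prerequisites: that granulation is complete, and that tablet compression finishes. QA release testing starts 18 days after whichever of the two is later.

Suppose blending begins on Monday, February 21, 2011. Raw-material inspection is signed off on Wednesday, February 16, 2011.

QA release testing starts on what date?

Sunday, April 10, 2011

Blending begins: Feb 21, 2011.
Granulation is complete: Feb 21, 2011 + 3 weeks = Mar 14, 2011.
Raw-material inspection is signed off: Feb 16, 2011.
Tablet compression finishes: Feb 16, 2011 + 35 days = Mar 23, 2011.
Both prerequisites met — granulation is complete (Mar 14, 2011), tablet compression finishes (Mar 23, 2011); the later is Mar 23, 2011.
QA release testing starts: Mar 23, 2011 + 18 days = Apr 10, 2011.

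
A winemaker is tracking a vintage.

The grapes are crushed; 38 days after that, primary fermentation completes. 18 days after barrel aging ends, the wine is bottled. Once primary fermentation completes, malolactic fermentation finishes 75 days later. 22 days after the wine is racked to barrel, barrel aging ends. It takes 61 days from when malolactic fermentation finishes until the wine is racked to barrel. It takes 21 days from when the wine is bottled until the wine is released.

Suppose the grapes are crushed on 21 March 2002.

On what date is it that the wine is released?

11 November 2002

The grapes are crushed: Mar 21, 2002.
Primary fermentation completes: Mar 21, 2002 + 38 days = Apr 28, 2002.
Malolactic fermentation finishes: Apr 28, 2002 + 75 days = Jul 12, 2002.
The wine is racked to barrel: Jul 12, 2002 + 61 days = Sep 11, 2002.
Barrel aging ends: Sep 11, 2002 + 22 days = Oct 3, 2002.
The wine is bottled: Oct 3, 2002 + 18 days = Oct 21, 2002.
The wine is released: Oct 21, 2002 + 21 days = Nov 11, 2002.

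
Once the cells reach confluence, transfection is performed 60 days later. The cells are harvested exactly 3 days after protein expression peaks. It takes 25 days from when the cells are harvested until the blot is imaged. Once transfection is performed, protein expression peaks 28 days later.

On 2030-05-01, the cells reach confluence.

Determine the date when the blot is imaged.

The cells reach confluence: May 1, 2030.
Transfection is performed: May 1, 2030 + 60 days = Jun 30, 2030.
Protein expression peaks: Jun 30, 2030 + 28 days = Jul 28, 2030.
The cells are harvested: Jul 28, 2030 + 3 days = Jul 31, 2030.
The blot is imaged: Jul 31, 2030 + 25 days = Aug 25, 2030.

2030-08-25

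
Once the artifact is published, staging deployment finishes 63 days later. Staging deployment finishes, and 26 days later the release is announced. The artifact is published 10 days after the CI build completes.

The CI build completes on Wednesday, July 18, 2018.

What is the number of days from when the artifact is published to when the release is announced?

89 days

Causal path: the artifact is published → staging deployment finishes → the release is announced.
Total delay along the path: 63 + 26 = 89 days.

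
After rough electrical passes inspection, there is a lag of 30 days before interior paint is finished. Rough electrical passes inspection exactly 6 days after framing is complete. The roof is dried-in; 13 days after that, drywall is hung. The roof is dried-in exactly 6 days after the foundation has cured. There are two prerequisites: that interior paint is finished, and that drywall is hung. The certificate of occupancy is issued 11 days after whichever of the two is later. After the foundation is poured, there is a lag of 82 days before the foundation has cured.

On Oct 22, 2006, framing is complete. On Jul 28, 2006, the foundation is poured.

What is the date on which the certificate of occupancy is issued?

Dec 8, 2006

Framing is complete: Oct 22, 2006.
Rough electrical passes inspection: Oct 22, 2006 + 6 days = Oct 28, 2006.
Interior paint is finished: Oct 28, 2006 + 30 days = Nov 27, 2006.
The foundation is poured: Jul 28, 2006.
The foundation has cured: Jul 28, 2006 + 82 days = Oct 18, 2006.
The roof is dried-in: Oct 18, 2006 + 6 days = Oct 24, 2006.
Drywall is hung: Oct 24, 2006 + 13 days = Nov 6, 2006.
Both prerequisites met — interior paint is finished (Nov 27, 2006), drywall is hung (Nov 6, 2006); the later is Nov 27, 2006.
The certificate of occupancy is issued: Nov 27, 2006 + 11 days = Dec 8, 2006.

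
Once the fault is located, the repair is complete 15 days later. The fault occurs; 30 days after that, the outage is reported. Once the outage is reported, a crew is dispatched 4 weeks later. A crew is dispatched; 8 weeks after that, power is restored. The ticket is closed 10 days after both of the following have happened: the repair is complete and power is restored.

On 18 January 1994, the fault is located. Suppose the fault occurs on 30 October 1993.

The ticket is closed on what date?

The fault is located: Jan 18, 1994.
The repair is complete: Jan 18, 1994 + 15 days = Feb 2, 1994.
The fault occurs: Oct 30, 1993.
The outage is reported: Oct 30, 1993 + 30 days = Nov 29, 1993.
A crew is dispatched: Nov 29, 1993 + 4 weeks = Dec 27, 1993.
Power is restored: Dec 27, 1993 + 8 weeks = Feb 21, 1994.
Both prerequisites met — the repair is complete (Feb 2, 1994), power is restored (Feb 21, 1994); the later is Feb 21, 1994.
The ticket is closed: Feb 21, 1994 + 10 days = Mar 3, 1994.

3 March 1994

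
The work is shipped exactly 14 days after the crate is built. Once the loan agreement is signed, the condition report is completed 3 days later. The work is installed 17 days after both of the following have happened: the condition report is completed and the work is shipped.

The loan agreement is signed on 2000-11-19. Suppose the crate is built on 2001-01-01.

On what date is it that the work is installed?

2001-02-01

The loan agreement is signed: Nov 19, 2000.
The condition report is completed: Nov 19, 2000 + 3 days = Nov 22, 2000.
The crate is built: Jan 1, 2001.
The work is shipped: Jan 1, 2001 + 14 days = Jan 15, 2001.
Both prerequisites met — the condition report is completed (Nov 22, 2000), the work is shipped (Jan 15, 2001); the later is Jan 15, 2001.
The work is installed: Jan 15, 2001 + 17 days = Feb 1, 2001.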